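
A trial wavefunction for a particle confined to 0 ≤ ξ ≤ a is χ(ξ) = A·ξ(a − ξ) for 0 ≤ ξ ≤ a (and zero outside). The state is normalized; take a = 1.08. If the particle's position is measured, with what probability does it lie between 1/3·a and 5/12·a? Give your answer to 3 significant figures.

P ≈ 0.137

The probability is P = ∫ |χ|² dξ over [1/3·a, 5/12·a].
Since A² = 1/(a^5/30), this is the region integral divided by the full normalization integral.
In terms of u = ξ/a (A² and the length scale cancel between numerator and denominator), P = [∫_{1/3}^{5/12} u^2·(1 - u)^2 du] / [∫_{0}^{1} u^2·(1 - u)^2 du].
An antiderivative of u^2·(1 - u)^2 is u^3·(6·u^2 - 15·u + 10)/30; evaluating from 1/3 to 5/12 gives ≈ 0.0045581, while the full integral is 1/30.
The result is P = 0.1367.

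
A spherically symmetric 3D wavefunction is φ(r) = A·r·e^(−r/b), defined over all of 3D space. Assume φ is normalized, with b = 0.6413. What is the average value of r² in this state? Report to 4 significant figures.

The expectation value is the |φ|²-weighted average of r^2: ∫ r^2|φ|² 4πr² dr.
Using ∫₀^∞ rⁿ e^(−αr) dr = n!/αⁿ⁺¹, since the A² factors cancel between numerator and denominator, ⟨r²⟩ = 15·b^2/2.
Putting b = 0.6413 gives 3.0845.

⟨r^2⟩ ≈ 3.084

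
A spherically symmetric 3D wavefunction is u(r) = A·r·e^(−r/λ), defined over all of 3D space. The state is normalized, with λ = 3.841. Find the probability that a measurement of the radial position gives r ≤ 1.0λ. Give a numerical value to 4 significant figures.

P = ∫ |u|² 4πr² dr over r ≤ 1.0λ.
The full normalization integral is A²·[3·π·λ^5] = 1, fixing A².
Substituting t = r/λ, A², 4π and the length scale all cancel in the ratio: P = ∫_{0}^{1.0} t^4·e^(-2·t) dt / ∫_{0}^{∞} t^4·e^(-2·t) dt.
With ∫ t^4·e^(-2·t) dt = -(t^4/2 + t^3 + 3·t^2/2 + 3·t/2 + 3/4)·e^(-2·t) + C, the region integral is 3/4 - 21·e^(-2)/4 and the full one is 3/4.
Taking the ratio yields P = 0.052653.

P ≈ 0.05265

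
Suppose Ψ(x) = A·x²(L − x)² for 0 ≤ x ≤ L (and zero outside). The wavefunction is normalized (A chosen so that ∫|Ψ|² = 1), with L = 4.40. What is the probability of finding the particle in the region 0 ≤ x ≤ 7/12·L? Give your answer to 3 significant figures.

P ≈ 0.698

P = ∫_{0}^{7/12·L} |Ψ(x)|² dx.
Since A² = 1/(L^9/630), this is the region integral divided by the full normalization integral.
In terms of u = x/L (A² and the length scale cancel between numerator and denominator), P = [∫_{0}^{7/12} u^4·(1 - u)^4 du] / [∫_{0}^{1} u^4·(1 - u)^4 du].
With ∫ u^4·(1 - u)^4 du = u^5·(70·u^4 - 315·u^3 + 540·u^2 - 420·u + 126)/630 + C, the region integral is ≈ 0.0011074 and the full one is 1/630.
Taking the ratio, P = 0.6977.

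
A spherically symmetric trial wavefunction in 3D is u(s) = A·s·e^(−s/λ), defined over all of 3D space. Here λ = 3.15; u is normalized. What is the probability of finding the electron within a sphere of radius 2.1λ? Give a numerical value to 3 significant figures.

P ≈ 0.410

P = ∫ |u|² 4πs² ds over s ≤ 2.1λ.
Normalization gives A² = 1/(3·π·λ^5).
Let t = s/λ; then A², 4π and the length scale all cancel, so P = ∫_{0}^{2.1} t^4·e^(-2·t) dt ÷ ∫_{0}^{∞} t^4·e^(-2·t) dt.
An antiderivative of t^4·e^(-2·t) is -(t^4/2 + t^3 + 3·t^2/2 + 3·t/2 + 3/4)·e^(-2·t); evaluating from 0 to 2.1 gives ≈ 0.30763, while the full integral is 3/4.
The region integral divided by the full integral gives P = 0.4102.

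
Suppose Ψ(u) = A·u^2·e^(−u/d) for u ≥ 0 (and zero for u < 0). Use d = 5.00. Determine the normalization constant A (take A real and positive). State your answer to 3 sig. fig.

A ≈ 0.0207

Normalization requires ∫|Ψ|² du = 1, integrated from 0 to ∞.
With Ψ = A·u^2·e^(−u/d), the integral evaluates to A²·[3·d^5/4].
With d = 5.00: A² = 0.0004267 and A = 0.02066.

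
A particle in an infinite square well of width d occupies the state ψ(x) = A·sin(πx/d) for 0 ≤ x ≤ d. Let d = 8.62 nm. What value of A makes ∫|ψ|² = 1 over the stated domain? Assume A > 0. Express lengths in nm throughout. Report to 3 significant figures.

We need A² ∫|f|² dx = 1, taking the integral from 0 to d.
With ∫₀^d sin²(nπx/d) dx = d/2, ∫|ψ|² dx = A²·(d/2).
Setting this equal to 1 gives A² = 1/(d/2).
Substituting d = 8.62 gives A² = 0.2320, so A = 0.4817.

A ≈ 0.482 nm^(-1/2)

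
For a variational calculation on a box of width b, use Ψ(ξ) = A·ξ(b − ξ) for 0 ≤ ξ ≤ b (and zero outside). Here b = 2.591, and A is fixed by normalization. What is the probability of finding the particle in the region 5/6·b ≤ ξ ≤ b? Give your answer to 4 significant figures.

The probability is P = ∫ |Ψ|² dξ over [5/6·b, b].
With A² fixed by ∫|Ψ|² = 1, i.e. A² = (b^5/30)^(−1), substitute and integrate.
Let u = ξ/b; then A² and the length scale cancel, so P = ∫_{5/6}^{1} u^2·(1 - u)^2 du ÷ ∫_{0}^{1} u^2·(1 - u)^2 du.
With ∫ u^2·(1 - u)^2 du = u^3·(6·u^2 - 15·u + 10)/30 + C, the region integral is ≈ 0.00118313 and the full one is 1/30.
Taking the ratio, P = 23/648.

P ≈ 0.03549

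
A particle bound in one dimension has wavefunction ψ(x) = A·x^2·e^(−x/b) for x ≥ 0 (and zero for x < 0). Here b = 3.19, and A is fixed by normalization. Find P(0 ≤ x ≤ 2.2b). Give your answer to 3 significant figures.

|ψ|² is the probability density, so P = ∫_{0}^{2.2b} |ψ|² dx.
The normalization integral ∫|ψ|²dx over the whole domain equals 3·b^5/4·A², and A² cancels in the ratio.
Let u = x/b; then A² and the length scale cancel, so P = ∫_{0}^{2.2} u^4·e^(-2·u) du ÷ ∫_{0}^{∞} u^4·e^(-2·u) du.
An antiderivative of u^4·e^(-2·u) is -(u^4/2 + u^3 + 3·u^2/2 + 3·u/2 + 3/4)·e^(-2·u); evaluating from 0 to 2.2 gives ≈ 0.33661, while the full integral is 3/4.
Taking the ratio, P = 0.4488.

P ≈ 0.449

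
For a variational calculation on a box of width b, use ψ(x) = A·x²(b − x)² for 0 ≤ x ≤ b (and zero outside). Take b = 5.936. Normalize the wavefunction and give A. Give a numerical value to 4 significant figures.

A ≈ 0.008298

We need A² ∫|f|² dx = 1, taking the integral from 0 to b.
Expanding the polynomial and integrating term by term, ∫|ψ|² dx = A²·(b^9/630).
With b = 5.936: A² = 0.000068849 and A = 0.0082975.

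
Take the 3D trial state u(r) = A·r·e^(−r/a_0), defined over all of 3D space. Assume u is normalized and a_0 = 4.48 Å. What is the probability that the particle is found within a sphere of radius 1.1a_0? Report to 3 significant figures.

Integrate the radial probability density 4πr²|u|² over r ≤ 1.1a_0.
Normalization gives A² = 1/(3·π·a_0^5).
Let t = r/a_0; then A², 4π and the length scale all cancel, so P = ∫_{0}^{1.1} t^4·e^(-2·t) dt ÷ ∫_{0}^{∞} t^4·e^(-2·t) dt.
With ∫ t^4·e^(-2·t) dt = -(t^4/2 + t^3 + 3·t^2/2 + 3·t/2 + 3/4)·e^(-2·t) + C, the region integral is ≈ 0.054372 and the full one is 3/4.
The region integral divided by the full integral gives P = 0.07250.

P ≈ 0.0725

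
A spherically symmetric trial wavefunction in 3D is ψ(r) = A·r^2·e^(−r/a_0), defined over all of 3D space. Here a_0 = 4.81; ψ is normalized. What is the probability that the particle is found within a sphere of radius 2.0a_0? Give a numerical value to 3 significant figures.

P = ∫ |ψ|² 4πr² dr over r ≤ 2.0a_0.
Normalization gives A² = 1/(45·π·a_0^7/2).
In terms of u = r/a_0 (A², 4π and the length scale all cancel between numerator and denominator), P = [∫_{0}^{2.0} u^6·e^(-2·u) du] / [∫_{0}^{∞} u^6·e^(-2·u) du].
Using ∫ u^6·e^(-2·u) du = -(4·u^6 + 12·u^5 + 30·u^4 + 60·u^3 + 90·u^2 + 90·u + 45)·e^(-2·u)/8, the numerator is 45/8 - 2185·e^(-4)/8 and the denominator is 45/8.
The region integral divided by the full integral gives P = 0.1107.

P ≈ 0.111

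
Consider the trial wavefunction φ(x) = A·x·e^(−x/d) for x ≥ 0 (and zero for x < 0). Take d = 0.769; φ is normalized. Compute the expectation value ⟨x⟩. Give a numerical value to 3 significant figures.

The expectation value is the |φ|²-weighted average of x: ∫ x|φ|² dx.
Since the A² factors cancel between numerator and denominator, ⟨x⟩ = 3·d/2.
Putting d = 0.769 gives 1.154.

⟨x⟩ ≈ 1.15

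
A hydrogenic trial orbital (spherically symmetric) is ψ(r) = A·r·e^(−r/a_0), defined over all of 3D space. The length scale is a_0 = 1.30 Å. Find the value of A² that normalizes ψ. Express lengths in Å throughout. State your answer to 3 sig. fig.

A^2 ≈ 0.0286 Å^(-5)

We need A² ∫|f|² 4πr² dr = 1, taking the integral from 0 to ∞.
In 3D with spherical symmetry the volume element is 4πr² dr.
Recall ∫₀^∞ r^m e^(−r/β) dr = m!·β^(m+1), the integral (without the A² prefactor) comes out to 3·π·a_0^5.
Setting this equal to 1 gives A² = 1/(3·π·a_0^5).
Plugging in a_0 = 1.30 yields A = 0.1690.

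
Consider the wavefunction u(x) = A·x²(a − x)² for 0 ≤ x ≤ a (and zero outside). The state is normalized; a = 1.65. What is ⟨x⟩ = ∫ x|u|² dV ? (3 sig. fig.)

⟨x⟩ ≈ 0.825

By definition ⟨x⟩ = ∫ x |u(x)|² dx.
Expanding the polynomial and integrating term by term, evaluating both integrals, ⟨x⟩ = a/2.
Putting a = 1.65 gives 0.8250.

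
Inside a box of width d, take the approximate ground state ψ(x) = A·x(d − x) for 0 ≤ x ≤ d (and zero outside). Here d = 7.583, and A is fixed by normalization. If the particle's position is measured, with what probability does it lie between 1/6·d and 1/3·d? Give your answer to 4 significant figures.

P ≈ 0.1744

The probability is P = ∫ |ψ|² dx over [1/6·d, 1/3·d].
The normalization integral ∫|ψ|²dx over the whole domain equals d^5/30·A², and A² cancels in the ratio.
Substituting u = x/d, A² and the length scale cancel in the ratio: P = ∫_{1/6}^{1/3} u^2·(1 - u)^2 du / ∫_{0}^{1} u^2·(1 - u)^2 du.
Using ∫ u^2·(1 - u)^2 du = u^3·(6·u^2 - 15·u + 10)/30, the numerator is ≈ 0.00581276 and the denominator is 1/30.
Taking the ratio, P = 113/648.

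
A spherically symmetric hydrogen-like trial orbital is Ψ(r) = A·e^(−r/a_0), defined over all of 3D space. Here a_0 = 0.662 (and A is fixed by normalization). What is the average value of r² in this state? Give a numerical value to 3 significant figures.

By definition ⟨r²⟩ = ∫ r^2 |Ψ(r)|² 4πr² dr.
Using ∫₀^∞ rⁿ e^(−αr) dr = n!/αⁿ⁺¹, the ratio of the moment integral to the normalization integral gives ⟨r²⟩ = 3·a_0^2.
Putting a_0 = 0.662 gives 1.315.

⟨r^2⟩ ≈ 1.31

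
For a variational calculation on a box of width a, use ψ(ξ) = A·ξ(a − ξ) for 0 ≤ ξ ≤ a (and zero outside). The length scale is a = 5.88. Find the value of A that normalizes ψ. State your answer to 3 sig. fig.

A ≈ 0.0653

Normalization requires ∫|ψ|² dξ = 1, integrated from 0 to a.
Expanding the polynomial and integrating term by term, the integral (without the A² prefactor) comes out to a^5/30.
Hence A² = 1/[a^5/30].
With a = 5.88: A² = 0.004268 and A = 0.06533.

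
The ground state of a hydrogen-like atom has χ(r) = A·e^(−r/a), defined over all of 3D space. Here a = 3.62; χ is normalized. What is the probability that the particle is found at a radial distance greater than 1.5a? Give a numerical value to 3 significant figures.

Integrate the radial probability density 4πr²|χ|² over r > 1.5a.
Normalization gives A² = 1/(π·a^3).
Let u = r/a; then A², 4π and the length scale all cancel, so P = ∫_{1.5}^{∞} u^2·e^(-2·u) du ÷ ∫_{0}^{∞} u^2·e^(-2·u) du.
Using ∫ u^2·e^(-2·u) du = -(2·u^2 + 2·u + 1)·e^(-2·u)/4, the numerator is 17·e^(-3)/8 and the denominator is 1/4.
Taking the ratio yields P = 0.4232.

P ≈ 0.423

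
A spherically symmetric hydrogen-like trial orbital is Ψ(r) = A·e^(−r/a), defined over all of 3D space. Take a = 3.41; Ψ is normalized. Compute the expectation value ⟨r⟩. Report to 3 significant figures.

⟨r⟩ = ∫ r |Ψ|² 4πr² dr over the full domain.
Recall ∫₀^∞ r^m e^(−r/β) dr = m!·β^(m+1), since the A² factors cancel between numerator and denominator, ⟨r⟩ = 3·a/2.
Putting a = 3.41 gives 5.115.

⟨r⟩ ≈ 5.12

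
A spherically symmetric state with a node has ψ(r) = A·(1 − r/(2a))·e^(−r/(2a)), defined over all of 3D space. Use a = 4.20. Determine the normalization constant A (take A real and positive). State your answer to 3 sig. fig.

A ≈ 0.0232

Normalization requires ∫|ψ|² 4πr² dr = 1, integrated from 0 to ∞.
The angular integral contributes 4π, leaving ∫₀^∞ r²|ψ|² dr.
With ψ = A·(1 − r/(2a))·e^(−r/(2a)), the integral evaluates to A²·[8·π·a^3].
Setting this equal to 1 gives A² = 1/(8·π·a^3).
Substituting a = 4.20 gives A² = 0.0005370, so A = 0.02317.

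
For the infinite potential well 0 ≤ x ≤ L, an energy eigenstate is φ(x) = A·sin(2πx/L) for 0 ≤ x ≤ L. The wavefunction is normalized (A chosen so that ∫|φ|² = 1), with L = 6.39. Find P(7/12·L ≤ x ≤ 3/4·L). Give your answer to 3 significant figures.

P ≈ 0.236

P = ∫_{7/12·L}^{3/4·L} |φ(x)|² dx.
Since A² = 1/(L/2), this is the region integral divided by the full normalization integral.
Substituting u = x/L, A² and the length scale cancel in the ratio: P = ∫_{7/12}^{3/4} sin(2·π·u)^2 du / ∫_{0}^{1} sin(2·π·u)^2 du.
Using ∫ sin(2·π·u)^2 du = u/2 - sin(4·π·u)/(8·π), the numerator is √(3)/(16·π) + 1/12 and the denominator is 1/2.
The result is P = (√(3)/8 + π/6)/π.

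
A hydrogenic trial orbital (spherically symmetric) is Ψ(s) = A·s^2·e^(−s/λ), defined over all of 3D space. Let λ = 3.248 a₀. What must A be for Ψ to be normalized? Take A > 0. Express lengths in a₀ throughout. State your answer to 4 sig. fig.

A ≈ 0.001926 a₀^(-7/2)

Require ∫ |Ψ|² 4πs² ds = 1 over the whole domain.
The angular integral contributes 4π, leaving ∫₀^∞ s²|Ψ|² ds.
With Ψ = A·s^2·e^(−s/λ), the integral evaluates to A²·[45·π·λ^7/2].
Plugging in λ = 3.248 yields A = 0.0019261.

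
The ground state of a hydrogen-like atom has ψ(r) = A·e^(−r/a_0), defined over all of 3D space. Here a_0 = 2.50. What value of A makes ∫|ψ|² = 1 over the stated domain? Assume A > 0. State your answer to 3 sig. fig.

A ≈ 0.143

Require ∫ |ψ|² 4πr² dr = 1 over the whole domain.
The angular integral contributes 4π, leaving ∫₀^∞ r²|ψ|² dr.
Recall ∫₀^∞ r^m e^(−r/β) dr = m!·β^(m+1), the integral (without the A² prefactor) comes out to π·a_0^3.
Hence A² = 1/[π·a_0^3].
Substituting a_0 = 2.50 gives A² = 0.02037, so A = 0.1427.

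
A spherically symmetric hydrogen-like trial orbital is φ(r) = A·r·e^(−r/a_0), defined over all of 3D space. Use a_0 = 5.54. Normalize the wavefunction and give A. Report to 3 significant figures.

The normalization condition is ∫|φ|² 4πr² dr = 1 from 0 to ∞.
The angular integral contributes 4π, leaving ∫₀^∞ r²|φ|² dr.
The integral (without the A² prefactor) comes out to 3·π·a_0^5.
So A² = (3·π·a_0^5)^(−1).
Substituting a_0 = 5.54 gives A² = 0.00002033, so A = 0.004509.

A ≈ 0.00451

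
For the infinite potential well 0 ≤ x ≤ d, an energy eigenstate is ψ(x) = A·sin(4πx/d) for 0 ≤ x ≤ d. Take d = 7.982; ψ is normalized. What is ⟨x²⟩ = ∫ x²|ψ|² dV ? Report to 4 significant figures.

The expectation value is the |ψ|²-weighted average of x^2: ∫ x^2|ψ|² dx.
With ∫₀^d sin²(nπx/d) dx = d/2, the ratio of the moment integral to the normalization integral gives ⟨x²⟩ = -d^2/(32·π^2) + d^2/3.
With d = 7.982, ⟨x^2⟩ = 21.036.

⟨x^2⟩ ≈ 21.04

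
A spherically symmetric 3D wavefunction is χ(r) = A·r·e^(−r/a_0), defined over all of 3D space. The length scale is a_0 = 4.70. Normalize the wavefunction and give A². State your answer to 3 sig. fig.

The normalization condition is ∫|χ|² 4πr² dr = 1 from 0 to ∞.
(Spherical symmetry: dV = 4πr² dr.)
Using ∫₀^∞ rⁿ e^(−αr) dr = n!/αⁿ⁺¹, the integral (without the A² prefactor) comes out to 3·π·a_0^5.
So A² = (3·π·a_0^5)^(−1).
Substituting a_0 = 4.70 gives A² = 0.00004626, so A = 0.006802.

A^2 ≈ 0.0000463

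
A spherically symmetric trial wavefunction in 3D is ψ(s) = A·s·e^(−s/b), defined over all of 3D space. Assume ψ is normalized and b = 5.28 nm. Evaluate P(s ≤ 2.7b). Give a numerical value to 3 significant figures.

Integrate the radial probability density 4πs²|ψ|² over s ≤ 2.7b.
The full normalization integral is A²·[3·π·b^5] = 1, fixing A².
In terms of u = s/b (A², 4π and the length scale all cancel between numerator and denominator), P = [∫_{0}^{2.7} u^4·e^(-2·u) du] / [∫_{0}^{∞} u^4·e^(-2·u) du].
An antiderivative of u^4·e^(-2·u) is -(u^4/2 + u^3 + 3·u^2/2 + 3·u/2 + 3/4)·e^(-2·u); evaluating from 0 to 2.7 gives ≈ 0.47002, while the full integral is 3/4.
The region integral divided by the full integral gives P = 0.6267.

P ≈ 0.627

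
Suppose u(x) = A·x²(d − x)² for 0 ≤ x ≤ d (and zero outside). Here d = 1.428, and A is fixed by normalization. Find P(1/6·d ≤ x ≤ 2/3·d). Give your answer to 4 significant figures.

P ≈ 0.8462

P = ∫_{1/6·d}^{2/3·d} |u(x)|² dx.
With A² fixed by ∫|u|² = 1, i.e. A² = (d^9/630)^(−1), substitute and integrate.
Substituting t = x/d, A² and the length scale cancel in the ratio: P = ∫_{1/6}^{2/3} t^4·(1 - t)^4 dt / ∫_{0}^{1} t^4·(1 - t)^4 dt.
Using ∫ t^4·(1 - t)^4 dt = t^5·(70·t^4 - 315·t^3 + 540·t^2 - 420·t + 126)/630, the numerator is ≈ 0.00134318 and the denominator is 1/630.
This works out to P = 0.84620.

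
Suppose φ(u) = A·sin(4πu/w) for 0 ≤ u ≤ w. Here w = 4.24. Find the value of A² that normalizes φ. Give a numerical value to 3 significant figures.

The normalization condition is ∫|φ|² du = 1 from 0 to w.
With ∫₀^w sin²(nπu/w) du = w/2, the integral (without the A² prefactor) comes out to w/2.
Hence A² = 1/[w/2].
Plugging in w = 4.24 yields A = 0.6868.

A^2 ≈ 0.472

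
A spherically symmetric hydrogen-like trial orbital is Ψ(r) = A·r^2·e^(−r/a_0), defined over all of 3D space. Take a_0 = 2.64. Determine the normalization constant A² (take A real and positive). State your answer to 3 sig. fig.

A^2 ≈ 0.0000158

Normalization requires ∫|Ψ|² 4πr² dr = 1, integrated from 0 to ∞.
The integral (without the A² prefactor) comes out to 45·π·a_0^7/2.
So A² = (45·π·a_0^7/2)^(−1).
With a_0 = 2.64: A² = 0.00001583 and A = 0.003979.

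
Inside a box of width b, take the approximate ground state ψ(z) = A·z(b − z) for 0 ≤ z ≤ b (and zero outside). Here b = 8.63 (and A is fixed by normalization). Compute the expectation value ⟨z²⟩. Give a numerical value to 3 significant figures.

⟨z²⟩ = ∫ z^2 |ψ|² dz over the full domain.
Expanding the polynomial and integrating term by term, evaluating both integrals, ⟨z²⟩ = 2·b^2/7.
With b = 8.63, ⟨z^2⟩ = 21.28.

⟨z^2⟩ ≈ 21.3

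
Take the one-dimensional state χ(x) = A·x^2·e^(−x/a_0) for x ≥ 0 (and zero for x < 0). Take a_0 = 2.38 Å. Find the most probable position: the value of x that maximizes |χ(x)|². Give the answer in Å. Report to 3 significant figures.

The maximum of |χ(x)|² occurs where its derivative vanishes.
Solving yields x = 2·a_0.
With a_0 = 2.38, the most probable position is 4.760 Å.

x ≈ 4.76 Å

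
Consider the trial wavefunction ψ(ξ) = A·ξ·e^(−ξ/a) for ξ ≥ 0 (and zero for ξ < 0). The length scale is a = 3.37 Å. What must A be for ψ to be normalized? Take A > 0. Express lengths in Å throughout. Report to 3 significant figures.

The normalization condition is ∫|ψ|² dξ = 1 from 0 to ∞.
Using ∫₀^∞ ξⁿ e^(−αξ) dξ = n!/αⁿ⁺¹, the integral (without the A² prefactor) comes out to a^3/4.
With a = 3.37: A² = 0.1045 and A = 0.3233.

A ≈ 0.323 Å^(-3/2)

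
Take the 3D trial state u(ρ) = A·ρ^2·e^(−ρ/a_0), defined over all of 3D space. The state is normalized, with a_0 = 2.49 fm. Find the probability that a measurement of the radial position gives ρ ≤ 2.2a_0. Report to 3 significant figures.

P ≈ 0.156

With dV = 4πρ²dρ, the probability is ∫|u|² dV over ρ ≤ 2.2a_0.
The full normalization integral is A²·[45·π·a_0^7/2] = 1, fixing A².
Let t = ρ/a_0; then A², 4π and the length scale all cancel, so P = ∫_{0}^{2.2} t^6·e^(-2·t) dt ÷ ∫_{0}^{∞} t^6·e^(-2·t) dt.
Using ∫ t^6·e^(-2·t) dt = -(4·t^6 + 12·t^5 + 30·t^4 + 60·t^3 + 90·t^2 + 90·t + 45)·e^(-2·t)/8, the numerator is ≈ 0.87950 and the denominator is 45/8.
The region integral divided by the full integral gives P = 0.1564.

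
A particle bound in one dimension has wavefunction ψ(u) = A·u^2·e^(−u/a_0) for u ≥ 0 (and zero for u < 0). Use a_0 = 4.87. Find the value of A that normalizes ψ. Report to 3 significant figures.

Normalization requires ∫|ψ|² du = 1, integrated from 0 to ∞.
Using ∫₀^∞ uⁿ e^(−αu) du = n!/αⁿ⁺¹, with ψ = A·u^2·e^(−u/a_0), the integral evaluates to A²·[3·a_0^5/4].
Setting this equal to 1 gives A² = 1/(3·a_0^5/4).
Plugging in a_0 = 4.87 yields A = 0.02206.

A ≈ 0.0221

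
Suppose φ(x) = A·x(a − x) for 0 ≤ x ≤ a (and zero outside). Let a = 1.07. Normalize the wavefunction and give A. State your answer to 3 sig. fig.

A ≈ 4.62

The normalization condition is ∫|φ|² dx = 1 from 0 to a.
Expanding the polynomial and integrating term by term, with φ = A·x(a − x), the integral evaluates to A²·[a^5/30].
Hence A² = 1/[a^5/30].
With a = 1.07: A² = 21.39 and A = 4.625.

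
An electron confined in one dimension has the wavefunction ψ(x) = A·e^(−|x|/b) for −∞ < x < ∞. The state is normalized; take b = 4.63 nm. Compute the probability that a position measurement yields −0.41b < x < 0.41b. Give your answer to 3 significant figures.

P ≈ 0.560

The probability is P = ∫ |ψ|² dx over [−0.41b, 0.41b].
Since A² = 1/(b), this is the region integral divided by the full normalization integral.
By symmetry take twice the x ≥ 0 contribution in numerator and denominator; the 2's cancel. Substituting u = x/b, A² and the length scale cancel in the ratio: P = ∫_{0}^{0.41} e^(-2·u) du / ∫_{0}^{∞} e^(-2·u) du.
With ∫ e^(-2·u) du = -e^(-2·u)/2 + C, the region integral is 1/2 - e^(-41/50)/2 and the full one is 1/2.
This works out to P = 0.5596.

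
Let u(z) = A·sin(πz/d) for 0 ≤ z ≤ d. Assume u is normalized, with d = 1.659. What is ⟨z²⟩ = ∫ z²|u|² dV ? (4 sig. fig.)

⟨z²⟩ = ∫ z^2 |u|² dz over the full domain.
Using sin²θ = (1 − cos 2θ)/2, the ratio of the moment integral to the normalization integral gives ⟨z²⟩ = -d^2/(2·π^2) + d^2/3.
Putting d = 1.659 gives 0.77799.

⟨z^2⟩ ≈ 0.7780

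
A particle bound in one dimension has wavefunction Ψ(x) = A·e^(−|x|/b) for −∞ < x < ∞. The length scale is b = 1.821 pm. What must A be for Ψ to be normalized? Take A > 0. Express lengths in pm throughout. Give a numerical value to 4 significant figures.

Normalization requires ∫|Ψ|² dx = 1, integrated from −∞ to ∞.
Recall ∫₀^∞ x^m e^(−x/β) dx = m!·β^(m+1), carrying out the integral gives A² · b.
Hence A² = 1/[b].
With b = 1.821: A² = 0.54915 and A = 0.74105.

A ≈ 0.7410 pm^(-1/2)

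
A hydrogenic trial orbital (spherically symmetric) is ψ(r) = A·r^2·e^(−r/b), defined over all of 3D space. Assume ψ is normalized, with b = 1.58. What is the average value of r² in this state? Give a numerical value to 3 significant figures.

⟨r²⟩ = ∫ r^2 |ψ|² 4πr² dr over the full domain.
Since the A² factors cancel between numerator and denominator, ⟨r²⟩ = 14·b^2.
Putting b = 1.58 gives 34.95.

⟨r^2⟩ ≈ 34.9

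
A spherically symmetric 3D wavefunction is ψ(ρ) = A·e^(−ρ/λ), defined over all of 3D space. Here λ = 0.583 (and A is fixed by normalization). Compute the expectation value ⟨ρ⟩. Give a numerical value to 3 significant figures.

By definition ⟨ρ⟩ = ∫ ρ |ψ(ρ)|² 4πρ² dρ.
With ∫₀^∞ ρ^3 e^(−αρ) dρ = 3!/α^4, the ratio of the moment integral to the normalization integral gives ⟨ρ⟩ = 3·λ/2.
With λ = 0.583, ⟨ρ⟩ = 0.8745.

⟨ρ⟩ ≈ 0.875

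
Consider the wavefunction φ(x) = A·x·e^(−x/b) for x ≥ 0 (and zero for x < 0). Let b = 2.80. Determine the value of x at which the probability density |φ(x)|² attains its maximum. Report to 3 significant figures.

x ≈ 2.80

The maximum of |φ(x)|² occurs where its derivative vanishes.
Solving yields x = b.
With b = 2.80, the most probable position is 2.800.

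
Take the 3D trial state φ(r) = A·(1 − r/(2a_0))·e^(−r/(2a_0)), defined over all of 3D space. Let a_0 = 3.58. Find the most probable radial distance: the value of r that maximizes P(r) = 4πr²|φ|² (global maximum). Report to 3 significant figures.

r ≈ 18.7

The maximum of P(r) = 4πr²|φ|² occurs where its derivative vanishes.
This gives r = a_0·(√(5) + 3).
With a_0 = 3.58, the most probable radial distance is 18.75.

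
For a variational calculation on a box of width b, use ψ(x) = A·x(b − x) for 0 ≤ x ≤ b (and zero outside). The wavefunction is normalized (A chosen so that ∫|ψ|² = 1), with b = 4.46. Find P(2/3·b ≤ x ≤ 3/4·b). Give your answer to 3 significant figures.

P ≈ 0.106

|ψ|² is the probability density, so P = ∫_{2/3·b}^{3/4·b} |ψ|² dx.
With A² fixed by ∫|ψ|² = 1, i.e. A² = (b^5/30)^(−1), substitute and integrate.
Substituting u = x/b, A² and the length scale cancel in the ratio: P = ∫_{2/3}^{3/4} u^2·(1 - u)^2 du / ∫_{0}^{1} u^2·(1 - u)^2 du.
With ∫ u^2·(1 - u)^2 du = u^3·(6·u^2 - 15·u + 10)/30 + C, the region integral is ≈ 0.0035454 and the full one is 1/30.
Taking the ratio, P = 0.1064.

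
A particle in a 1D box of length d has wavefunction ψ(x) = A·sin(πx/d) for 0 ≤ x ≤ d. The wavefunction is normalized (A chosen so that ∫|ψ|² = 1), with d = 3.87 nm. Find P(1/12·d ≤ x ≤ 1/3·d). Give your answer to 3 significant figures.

|ψ|² is the probability density, so P = ∫_{1/12·d}^{1/3·d} |ψ|² dx.
Since A² = 1/(d/2), this is the region integral divided by the full normalization integral.
In terms of u = x/d (A² and the length scale cancel between numerator and denominator), P = [∫_{1/12}^{1/3} sin(π·u)^2 du] / [∫_{0}^{1} sin(π·u)^2 du].
An antiderivative of sin(π·u)^2 is u/2 - sin(2·π·u)/(4·π); evaluating from 1/12 to 1/3 gives -√(3)/(8·π) + 1/(8·π) + 1/8, while the full integral is 1/2.
The result is P = (-√(3) + 1 + π)/(4·π).

P ≈ 0.192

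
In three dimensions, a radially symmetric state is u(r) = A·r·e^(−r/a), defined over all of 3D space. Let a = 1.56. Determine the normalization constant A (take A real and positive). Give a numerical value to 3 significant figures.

A ≈ 0.107

Require ∫ |u|² 4πr² dr = 1 over the whole domain.
The angular integral contributes 4π, leaving ∫₀^∞ r²|u|² dr.
The integral (without the A² prefactor) comes out to 3·π·a^5.
So A² = (3·π·a^5)^(−1).
Plugging in a = 1.56 yields A = 0.1072.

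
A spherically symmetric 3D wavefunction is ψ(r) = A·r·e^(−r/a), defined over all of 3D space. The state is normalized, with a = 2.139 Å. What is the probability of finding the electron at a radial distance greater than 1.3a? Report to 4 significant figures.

With dV = 4πr²dr, the probability is ∫|ψ|² dV over r > 1.3a.
The full normalization integral is A²·[3·π·a^5] = 1, fixing A².
In terms of u = r/a (A², 4π and the length scale all cancel between numerator and denominator), P = [∫_{1.3}^{∞} u^4·e^(-2·u) du] / [∫_{0}^{∞} u^4·e^(-2·u) du].
Using ∫ u^4·e^(-2·u) du = -(u^4/2 + u^3 + 3·u^2/2 + 3·u/2 + 3/4)·e^(-2·u), the numerator is ≈ 0.658068 and the denominator is 3/4.
Taking the ratio yields P = 0.87742.

P ≈ 0.8774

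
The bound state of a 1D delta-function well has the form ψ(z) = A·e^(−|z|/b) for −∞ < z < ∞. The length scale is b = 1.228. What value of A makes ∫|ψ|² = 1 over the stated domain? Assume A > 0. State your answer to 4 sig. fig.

A ≈ 0.9024

Require ∫ |ψ|² dz = 1 over the whole domain.
With ∫₀^∞ z^0 e^(−αz) dz = 0!/α^1, with ψ = A·e^(−|z|/b), the integral evaluates to A²·[b].
Setting this equal to 1 gives A² = 1/(b).
With b = 1.228: A² = 0.81433 and A = 0.90240.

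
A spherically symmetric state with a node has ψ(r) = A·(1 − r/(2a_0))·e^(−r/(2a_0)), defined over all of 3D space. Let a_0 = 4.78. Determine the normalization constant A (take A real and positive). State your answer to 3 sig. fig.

A ≈ 0.0191

Normalization requires ∫|ψ|² 4πr² dr = 1, integrated from 0 to ∞.
The integral (without the A² prefactor) comes out to 8·π·a_0^3.
Setting this equal to 1 gives A² = 1/(8·π·a_0^3).
With a_0 = 4.78: A² = 0.0003643 and A = 0.01909.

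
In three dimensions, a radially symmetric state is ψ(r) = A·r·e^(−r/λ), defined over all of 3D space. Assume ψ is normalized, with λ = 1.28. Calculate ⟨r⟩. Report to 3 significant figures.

The expectation value is the |ψ|²-weighted average of r: ∫ r|ψ|² 4πr² dr.
Recall ∫₀^∞ r^m e^(−r/β) dr = m!·β^(m+1), evaluating both integrals, ⟨r⟩ = 5·λ/2.
With λ = 1.28, ⟨r⟩ = 3.200.

⟨r⟩ ≈ 3.20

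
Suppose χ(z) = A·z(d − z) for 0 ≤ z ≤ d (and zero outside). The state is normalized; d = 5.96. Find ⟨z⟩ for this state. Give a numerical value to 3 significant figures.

By definition ⟨z⟩ = ∫ z |χ(z)|² dz.
The ratio of the moment integral to the normalization integral gives ⟨z⟩ = d/2.
Putting d = 5.96 gives 2.980.

⟨z⟩ ≈ 2.98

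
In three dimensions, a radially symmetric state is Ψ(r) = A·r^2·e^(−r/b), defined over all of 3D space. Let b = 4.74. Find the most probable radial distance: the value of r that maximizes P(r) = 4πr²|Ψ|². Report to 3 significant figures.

r ≈ 14.2

Set d/dr [P(r) = 4πr²|Ψ|²] = 0 and solve for r > 0.
This gives r = 3·b.
With b = 4.74, the most probable radial distance is 14.22.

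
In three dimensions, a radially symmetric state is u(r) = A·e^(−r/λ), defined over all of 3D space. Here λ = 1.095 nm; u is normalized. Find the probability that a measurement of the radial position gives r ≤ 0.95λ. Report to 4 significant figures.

P = ∫ |u|² 4πr² dr over r ≤ 0.95λ.
The full normalization integral is A²·[π·λ^3] = 1, fixing A².
In terms of t = r/λ (A², 4π and the length scale all cancel between numerator and denominator), P = [∫_{0}^{0.95} t^2·e^(-2·t) dt] / [∫_{0}^{∞} t^2·e^(-2·t) dt].
Using ∫ t^2·e^(-2·t) dt = -(2·t^2 + 2·t + 1)·e^(-2·t)/4, the numerator is 1/4 - 941·e^(-19/10)/800 and the denominator is 1/4.
Taking the ratio yields P = 0.29628.

P ≈ 0.2963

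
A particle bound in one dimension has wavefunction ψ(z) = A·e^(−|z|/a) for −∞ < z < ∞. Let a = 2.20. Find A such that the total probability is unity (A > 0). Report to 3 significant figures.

A ≈ 0.674

Require ∫ |ψ|² dz = 1 over the whole domain.
With ψ = A·e^(−|z|/a), the integral evaluates to A²·[a].
Hence A² = 1/[a].
Plugging in a = 2.20 yields A = 0.6742.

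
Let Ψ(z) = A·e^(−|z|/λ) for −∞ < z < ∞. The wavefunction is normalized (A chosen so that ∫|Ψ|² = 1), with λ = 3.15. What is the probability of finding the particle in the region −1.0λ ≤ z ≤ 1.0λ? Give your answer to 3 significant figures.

P ≈ 0.865

The probability is P = ∫ |Ψ|² dz over [−1.0λ, 1.0λ].
Since A² = 1/(λ), this is the region integral divided by the full normalization integral.
By symmetry take twice the z ≥ 0 contribution in numerator and denominator; the 2's cancel. Substituting u = z/λ, A² and the length scale cancel in the ratio: P = ∫_{0}^{1.0} e^(-2·u) du / ∫_{0}^{∞} e^(-2·u) du.
An antiderivative of e^(-2·u) is -e^(-2·u)/2; evaluating from 0 to 1.0 gives 1/2 - e^(-2)/2, while the full integral is 1/2.
The result is P = 0.8647.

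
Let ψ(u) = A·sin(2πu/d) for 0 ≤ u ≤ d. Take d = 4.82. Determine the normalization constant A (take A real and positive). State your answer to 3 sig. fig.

A ≈ 0.644

Normalization requires ∫|ψ|² du = 1, integrated from 0 to d.
Using sin²θ = (1 − cos 2θ)/2, carrying out the integral gives A² · d/2.
So A² = (d/2)^(−1).
Substituting d = 4.82 gives A² = 0.4149, so A = 0.6442.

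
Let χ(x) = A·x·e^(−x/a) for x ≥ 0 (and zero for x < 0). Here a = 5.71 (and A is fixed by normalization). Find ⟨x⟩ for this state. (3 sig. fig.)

⟨x⟩ = ∫ x |χ|² dx over the full domain.
Evaluating both integrals, ⟨x⟩ = 3·a/2.
Putting a = 5.71 gives 8.565.

⟨x⟩ ≈ 8.57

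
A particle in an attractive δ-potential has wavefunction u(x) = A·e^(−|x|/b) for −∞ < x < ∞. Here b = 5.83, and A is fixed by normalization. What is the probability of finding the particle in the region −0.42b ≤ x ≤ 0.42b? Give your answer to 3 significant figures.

P ≈ 0.568

The probability is P = ∫ |u|² dx over [−0.42b, 0.42b].
Since A² = 1/(b), this is the region integral divided by the full normalization integral.
Both integrals are even about x = 0, so only the x ≥ 0 halves are needed (the factors of 2 cancel). Let t = x/b; then A² and the length scale cancel, so P = ∫_{0}^{0.42} e^(-2·t) dt ÷ ∫_{0}^{∞} e^(-2·t) dt.
Using ∫ e^(-2·t) dt = -e^(-2·t)/2, the numerator is 1/2 - e^(-21/25)/2 and the denominator is 1/2.
Evaluating gives P = 0.5683.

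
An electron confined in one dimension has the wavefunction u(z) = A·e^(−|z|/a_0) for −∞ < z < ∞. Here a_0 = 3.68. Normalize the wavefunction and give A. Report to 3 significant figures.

A ≈ 0.521

The normalization condition is ∫|u|² dz = 1 from −∞ to ∞.
Recall ∫₀^∞ z^m e^(−z/β) dz = m!·β^(m+1), the integral (without the A² prefactor) comes out to a_0.
Hence A² = 1/[a_0].
Plugging in a_0 = 3.68 yields A = 0.5213.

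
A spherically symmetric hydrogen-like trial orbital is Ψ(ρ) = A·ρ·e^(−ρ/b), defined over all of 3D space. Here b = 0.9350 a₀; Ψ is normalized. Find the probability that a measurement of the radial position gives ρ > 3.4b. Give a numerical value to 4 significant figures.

With dV = 4πρ²dρ, the probability is ∫|Ψ|² dV over ρ > 3.4b.
Normalization gives A² = 1/(3·π·b^5).
Let u = ρ/b; then A², 4π and the length scale all cancel, so P = ∫_{3.4}^{∞} u^4·e^(-2·u) du ÷ ∫_{0}^{∞} u^4·e^(-2·u) du.
An antiderivative of u^4·e^(-2·u) is -(u^4/2 + u^3 + 3·u^2/2 + 3·u/2 + 3/4)·e^(-2·u); evaluating from 3.4 to ∞ gives ≈ 0.144023, while the full integral is 3/4.
This evaluates to P = 0.19203.

P ≈ 0.1920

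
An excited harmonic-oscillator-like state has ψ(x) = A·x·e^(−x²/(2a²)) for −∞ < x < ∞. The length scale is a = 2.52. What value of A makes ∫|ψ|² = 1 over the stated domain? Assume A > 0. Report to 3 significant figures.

A ≈ 0.266

Require ∫ |ψ|² dx = 1 over the whole domain.
The integral (without the A² prefactor) comes out to √(π)·a^3/2.
So A² = (√(π)·a^3/2)^(−1).
Substituting a = 2.52 gives A² = 0.07051, so A = 0.2655.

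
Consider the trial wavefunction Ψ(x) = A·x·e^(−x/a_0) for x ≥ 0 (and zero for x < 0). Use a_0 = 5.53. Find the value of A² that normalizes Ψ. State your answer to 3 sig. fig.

A^2 ≈ 0.0237

We need A² ∫|f|² dx = 1, taking the integral from 0 to ∞.
The integral (without the A² prefactor) comes out to a_0^3/4.
Setting this equal to 1 gives A² = 1/(a_0^3/4).
With a_0 = 5.53: A² = 0.02365 and A = 0.1538.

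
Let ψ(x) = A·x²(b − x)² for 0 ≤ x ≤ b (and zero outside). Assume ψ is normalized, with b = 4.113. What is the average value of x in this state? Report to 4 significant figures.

The expectation value is the |ψ|²-weighted average of x: ∫ x|ψ|² dx.
The ratio of the moment integral to the normalization integral gives ⟨x⟩ = b/2.
With b = 4.113, ⟨x⟩ = 2.0565.

⟨x⟩ ≈ 2.057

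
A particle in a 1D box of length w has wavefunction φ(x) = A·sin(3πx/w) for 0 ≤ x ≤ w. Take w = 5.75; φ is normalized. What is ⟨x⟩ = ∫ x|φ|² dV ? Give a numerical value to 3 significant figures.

⟨x⟩ ≈ 2.88

The expectation value is the |φ|²-weighted average of x: ∫ x|φ|² dx.
The ratio of the moment integral to the normalization integral gives ⟨x⟩ = w/2.
Putting w = 5.75 gives 2.875.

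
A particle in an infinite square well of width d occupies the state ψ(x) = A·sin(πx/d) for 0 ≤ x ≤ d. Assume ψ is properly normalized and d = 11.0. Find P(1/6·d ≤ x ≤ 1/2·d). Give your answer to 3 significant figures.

|ψ|² is the probability density, so P = ∫_{1/6·d}^{1/2·d} |ψ|² dx.
Since A² = 1/(d/2), this is the region integral divided by the full normalization integral.
Let u = x/d; then A² and the length scale cancel, so P = ∫_{1/6}^{1/2} sin(π·u)^2 du ÷ ∫_{0}^{1} sin(π·u)^2 du.
Using ∫ sin(π·u)^2 du = u/2 - sin(2·π·u)/(4·π), the numerator is √(3)/(8·π) + 1/6 and the denominator is 1/2.
Taking the ratio, P = (√(3)/4 + π/3)/π.

P ≈ 0.471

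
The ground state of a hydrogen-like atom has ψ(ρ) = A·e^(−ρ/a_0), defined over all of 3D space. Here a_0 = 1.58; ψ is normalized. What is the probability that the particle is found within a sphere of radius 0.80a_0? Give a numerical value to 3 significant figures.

P ≈ 0.217

With dV = 4πρ²dρ, the probability is ∫|ψ|² dV over ρ ≤ 0.80a_0.
The full normalization integral is A²·[π·a_0^3] = 1, fixing A².
In terms of u = ρ/a_0 (A², 4π and the length scale all cancel between numerator and denominator), P = [∫_{0}^{0.80} u^2·e^(-2·u) du] / [∫_{0}^{∞} u^2·e^(-2·u) du].
With ∫ u^2·e^(-2·u) du = -(2·u^2 + 2·u + 1)·e^(-2·u)/4 + C, the region integral is 1/4 - 97·e^(-8/5)/100 and the full one is 1/4.
This evaluates to P = 0.2166.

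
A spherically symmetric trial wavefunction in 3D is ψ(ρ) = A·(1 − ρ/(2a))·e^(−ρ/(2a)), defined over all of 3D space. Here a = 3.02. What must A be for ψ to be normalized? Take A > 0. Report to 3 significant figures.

A ≈ 0.0380

Require ∫ |ψ|² 4πρ² dρ = 1 over the whole domain.
The integral (without the A² prefactor) comes out to 8·π·a^3.
Setting this equal to 1 gives A² = 1/(8·π·a^3).
With a = 3.02: A² = 0.001445 and A = 0.03801.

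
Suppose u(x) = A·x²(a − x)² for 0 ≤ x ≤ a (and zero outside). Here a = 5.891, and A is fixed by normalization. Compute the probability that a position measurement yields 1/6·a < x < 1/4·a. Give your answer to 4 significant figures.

P ≈ 0.03998

The probability is P = ∫ |u|² dx over [1/6·a, 1/4·a].
Since A² = 1/(a^9/630), this is the region integral divided by the full normalization integral.
In terms of t = x/a (A² and the length scale cancel between numerator and denominator), P = [∫_{1/6}^{1/4} t^4·(1 - t)^4 dt] / [∫_{0}^{1} t^4·(1 - t)^4 dt].
With ∫ t^4·(1 - t)^4 dt = t^5·(70·t^4 - 315·t^3 + 540·t^2 - 420·t + 126)/630 + C, the region integral is ≈ 0.0000634559 and the full one is 1/630.
Taking the ratio, P = 0.039977.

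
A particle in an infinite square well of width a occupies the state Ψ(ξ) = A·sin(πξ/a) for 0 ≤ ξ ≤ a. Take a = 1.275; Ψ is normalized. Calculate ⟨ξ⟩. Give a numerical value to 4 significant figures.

⟨ξ⟩ = ∫ ξ |Ψ|² dξ over the full domain.
Using sin²θ = (1 − cos 2θ)/2, since the A² factors cancel between numerator and denominator, ⟨ξ⟩ = a/2.
With a = 1.275, ⟨ξ⟩ = 0.63750.

⟨ξ⟩ ≈ 0.6375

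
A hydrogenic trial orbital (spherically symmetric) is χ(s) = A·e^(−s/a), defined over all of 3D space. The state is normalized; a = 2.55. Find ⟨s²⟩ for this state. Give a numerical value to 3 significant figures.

⟨s^2⟩ ≈ 19.5

The expectation value is the |χ|²-weighted average of s^2: ∫ s^2|χ|² 4πs² ds.
Recall ∫₀^∞ s^m e^(−s/β) ds = m!·β^(m+1), evaluating both integrals, ⟨s²⟩ = 3·a^2.
With a = 2.55, ⟨s^2⟩ = 19.51.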